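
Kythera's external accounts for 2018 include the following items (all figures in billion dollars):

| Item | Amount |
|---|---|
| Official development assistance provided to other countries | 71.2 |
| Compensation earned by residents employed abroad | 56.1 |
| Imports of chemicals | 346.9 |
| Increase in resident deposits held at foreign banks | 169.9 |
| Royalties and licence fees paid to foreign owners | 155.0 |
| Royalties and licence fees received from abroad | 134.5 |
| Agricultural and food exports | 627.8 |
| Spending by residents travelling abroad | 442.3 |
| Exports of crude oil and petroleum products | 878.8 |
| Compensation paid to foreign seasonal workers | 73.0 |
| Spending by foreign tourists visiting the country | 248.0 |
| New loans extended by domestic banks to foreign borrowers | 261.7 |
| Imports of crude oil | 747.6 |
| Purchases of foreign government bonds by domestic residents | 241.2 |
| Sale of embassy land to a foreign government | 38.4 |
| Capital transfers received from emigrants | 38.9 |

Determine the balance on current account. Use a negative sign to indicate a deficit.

Goods: 878.8 + 627.8 - 346.9 - 747.6 = 412.1
Services: 134.5 - 442.3 + 248.0 - 155.0 = -214.8
Primary income: 56.1 - 73.0 = -16.9
Secondary income: -71.2
Current account = 412.1 + (-214.8) + (-16.9) + (-71.2) = 109.2
(Excluded from the current account — financial account: increase in resident deposits held at foreign banks 169.9, new loans extended by domestic banks to foreign borrowers 261.7, purchases of foreign government bonds by domestic residents 241.2; capital account: sale of embassy land to a foreign government 38.4, capital transfers received from emigrants 38.9.)

109.2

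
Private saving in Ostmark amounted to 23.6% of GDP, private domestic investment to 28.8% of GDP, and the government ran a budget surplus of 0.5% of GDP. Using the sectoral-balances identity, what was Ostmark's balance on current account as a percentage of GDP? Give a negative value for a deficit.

-4.7

By the sectoral-balances identity, CA = (S_private - I) + (T - G).
Private balance = 23.6 - 28.8 = -5.2
Government balance (T - G) = 0.5
CA = -5.2 + 0.5 = -4.7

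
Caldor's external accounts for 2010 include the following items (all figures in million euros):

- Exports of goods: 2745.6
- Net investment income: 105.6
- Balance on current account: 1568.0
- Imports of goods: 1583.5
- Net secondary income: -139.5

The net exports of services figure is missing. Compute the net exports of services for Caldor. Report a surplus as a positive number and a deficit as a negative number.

Current account = goods balance + services balance + net primary income + net secondary income
Sum of the known components = 1128.2
Net exports of services = CA - (known components) = 1568.0 - 1128.2 = 439.8

439.8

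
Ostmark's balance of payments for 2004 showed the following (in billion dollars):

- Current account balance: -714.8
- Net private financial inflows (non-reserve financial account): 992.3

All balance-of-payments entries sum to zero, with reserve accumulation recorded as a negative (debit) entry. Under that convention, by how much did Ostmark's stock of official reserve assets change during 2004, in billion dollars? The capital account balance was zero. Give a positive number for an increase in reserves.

277.5

Official reserve transactions balance = -((-714.8) + 992.3) = -277.5
An accumulation of reserves is recorded as a debit (negative entry), so the change in the stock of reserves is the negative of that balance.
Change in official reserves = -(-277.5) = 277.5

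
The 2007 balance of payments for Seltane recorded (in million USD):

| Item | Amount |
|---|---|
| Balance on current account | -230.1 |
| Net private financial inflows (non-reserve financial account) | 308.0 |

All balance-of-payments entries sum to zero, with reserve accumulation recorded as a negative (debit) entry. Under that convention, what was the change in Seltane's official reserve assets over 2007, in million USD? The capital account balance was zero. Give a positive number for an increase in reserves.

77.9

Official reserve transactions balance = -((-230.1) + 308.0) = -77.9
An accumulation of reserves is recorded as a debit (negative entry), so the change in the stock of reserves is the negative of that balance.
Change in official reserves = -(-77.9) = 77.9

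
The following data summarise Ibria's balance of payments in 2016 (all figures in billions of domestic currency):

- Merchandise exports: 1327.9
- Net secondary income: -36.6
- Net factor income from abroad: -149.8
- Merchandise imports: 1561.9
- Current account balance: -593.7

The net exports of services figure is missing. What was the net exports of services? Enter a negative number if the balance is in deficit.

Current account = goods balance + services balance + net primary income + net secondary income
Sum of the known components = -420.4
Net exports of services = CA - (known components) = -593.7 - (-420.4) = -173.3

-173.3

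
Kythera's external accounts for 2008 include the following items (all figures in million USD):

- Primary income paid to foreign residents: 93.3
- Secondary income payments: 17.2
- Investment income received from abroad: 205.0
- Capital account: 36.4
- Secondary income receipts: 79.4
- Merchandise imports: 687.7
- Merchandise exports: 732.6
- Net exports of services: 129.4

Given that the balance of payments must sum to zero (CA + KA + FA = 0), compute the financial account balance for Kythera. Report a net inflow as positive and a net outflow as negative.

-384.6

Goods balance = 732.6 - 687.7 = 44.9
Services balance = 129.4
Trade balance (goods + services) = 44.9 + 129.4 = 174.3
Net primary income = 205.0 - 93.3 = 111.7
Net secondary income = 79.4 - 17.2 = 62.2
Current account = 174.3 + 111.7 + 62.2 = 348.2
Financial account = -(348.2 + 36.4) = -384.6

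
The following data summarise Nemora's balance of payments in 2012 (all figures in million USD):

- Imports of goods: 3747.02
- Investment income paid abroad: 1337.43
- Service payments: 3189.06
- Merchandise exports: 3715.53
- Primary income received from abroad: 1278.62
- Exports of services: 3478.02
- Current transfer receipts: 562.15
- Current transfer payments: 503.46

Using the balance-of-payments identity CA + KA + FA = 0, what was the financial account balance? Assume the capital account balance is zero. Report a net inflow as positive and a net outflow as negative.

Goods balance = 3715.53 - 3747.02 = -31.49
Services balance = 3478.02 - 3189.06 = 288.96
Trade balance (goods + services) = -31.49 + 288.96 = 257.47
Net primary income = 1278.62 - 1337.43 = -58.81
Net secondary income = 562.15 - 503.46 = 58.69
Current account = 257.47 + (-58.81) + 58.69 = 257.35
Financial account = -(257.35) = -257.35

-257.35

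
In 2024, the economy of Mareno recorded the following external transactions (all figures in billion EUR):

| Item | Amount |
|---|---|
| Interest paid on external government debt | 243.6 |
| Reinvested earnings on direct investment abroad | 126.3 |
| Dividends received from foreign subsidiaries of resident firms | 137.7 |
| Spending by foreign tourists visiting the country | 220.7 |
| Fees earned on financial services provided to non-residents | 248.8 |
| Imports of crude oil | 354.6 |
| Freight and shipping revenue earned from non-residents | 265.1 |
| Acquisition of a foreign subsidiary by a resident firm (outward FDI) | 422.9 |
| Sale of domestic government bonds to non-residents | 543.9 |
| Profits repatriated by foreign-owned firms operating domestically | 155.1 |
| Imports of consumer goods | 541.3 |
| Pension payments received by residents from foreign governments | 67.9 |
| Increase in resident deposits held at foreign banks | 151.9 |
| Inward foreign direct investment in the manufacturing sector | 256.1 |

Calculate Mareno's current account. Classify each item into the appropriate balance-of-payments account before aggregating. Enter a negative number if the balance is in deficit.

Goods: -541.3 - 354.6 = -895.9
Services: 248.8 + 265.1 + 220.7 = 734.6
Primary income: 137.7 - 155.1 - 243.6 + 126.3 = -134.7
Secondary income: 67.9
Current account = (-895.9) + 734.6 + (-134.7) + 67.9 = -228.1
(Excluded from the current account — financial account: acquisition of a foreign subsidiary by a resident firm (outward FDI) 422.9, sale of domestic government bonds to non-residents 543.9, increase in resident deposits held at foreign banks 151.9, inward foreign direct investment in the manufacturing sector 256.1.)

-228.1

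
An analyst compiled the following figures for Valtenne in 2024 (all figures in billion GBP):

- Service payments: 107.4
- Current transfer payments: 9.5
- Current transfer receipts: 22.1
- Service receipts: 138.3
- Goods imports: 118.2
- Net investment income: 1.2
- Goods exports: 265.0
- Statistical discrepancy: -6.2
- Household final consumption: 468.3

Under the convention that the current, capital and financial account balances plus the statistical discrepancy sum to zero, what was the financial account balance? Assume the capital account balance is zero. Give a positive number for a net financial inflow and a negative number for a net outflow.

Goods balance = 265.0 - 118.2 = 146.8
Services balance = 138.3 - 107.4 = 30.9
Trade balance (goods + services) = 146.8 + 30.9 = 177.7
Net primary income = 1.2
Net secondary income = 22.1 - 9.5 = 12.6
Current account = 177.7 + 1.2 + 12.6 = 191.5
Financial account = -(191.5 + (-6.2)) = -185.3

-185.3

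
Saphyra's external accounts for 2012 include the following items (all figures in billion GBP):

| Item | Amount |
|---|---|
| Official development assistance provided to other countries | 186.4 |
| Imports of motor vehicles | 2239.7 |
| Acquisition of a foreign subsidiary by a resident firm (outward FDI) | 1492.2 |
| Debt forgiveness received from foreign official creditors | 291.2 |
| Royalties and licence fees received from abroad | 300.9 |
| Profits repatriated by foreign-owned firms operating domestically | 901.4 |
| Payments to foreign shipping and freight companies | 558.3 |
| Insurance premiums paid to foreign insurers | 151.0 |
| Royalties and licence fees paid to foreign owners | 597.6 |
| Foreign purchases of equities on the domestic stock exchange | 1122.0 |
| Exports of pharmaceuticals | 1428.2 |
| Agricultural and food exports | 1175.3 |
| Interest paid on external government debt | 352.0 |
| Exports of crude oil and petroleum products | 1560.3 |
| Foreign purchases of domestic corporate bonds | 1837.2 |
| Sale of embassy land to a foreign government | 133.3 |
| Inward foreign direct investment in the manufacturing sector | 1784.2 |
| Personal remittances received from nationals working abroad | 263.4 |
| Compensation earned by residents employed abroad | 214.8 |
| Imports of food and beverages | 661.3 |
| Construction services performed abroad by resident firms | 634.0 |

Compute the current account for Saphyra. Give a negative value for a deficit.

Goods: -2239.7 + 1175.3 + 1560.3 - 661.3 + 1428.2 = 1262.8
Services: 634.0 - 151.0 + 300.9 - 597.6 - 558.3 = -372.0
Primary income: 214.8 - 352.0 - 901.4 = -1038.6
Secondary income: -186.4 + 263.4 = 77.0
Current account = 1262.8 + (-372.0) + (-1038.6) + 77.0 = -70.8
(Excluded from the current account — financial account: acquisition of a foreign subsidiary by a resident firm (outward FDI) 1492.2, foreign purchases of equities on the domestic stock exchange 1122.0, foreign purchases of domestic corporate bonds 1837.2, inward foreign direct investment in the manufacturing sector 1784.2; capital account: debt forgiveness received from foreign official creditors 291.2, sale of embassy land to a foreign government 133.3.)

-70.8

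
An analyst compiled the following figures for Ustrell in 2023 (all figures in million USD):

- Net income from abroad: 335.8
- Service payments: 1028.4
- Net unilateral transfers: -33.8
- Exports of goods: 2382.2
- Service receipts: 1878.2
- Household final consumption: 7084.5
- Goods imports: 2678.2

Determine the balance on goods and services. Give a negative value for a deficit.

Goods balance = 2382.2 - 2678.2 = -296.0
Services balance = 1878.2 - 1028.4 = 849.8
Trade balance (goods + services) = -296.0 + 849.8 = 553.8

553.8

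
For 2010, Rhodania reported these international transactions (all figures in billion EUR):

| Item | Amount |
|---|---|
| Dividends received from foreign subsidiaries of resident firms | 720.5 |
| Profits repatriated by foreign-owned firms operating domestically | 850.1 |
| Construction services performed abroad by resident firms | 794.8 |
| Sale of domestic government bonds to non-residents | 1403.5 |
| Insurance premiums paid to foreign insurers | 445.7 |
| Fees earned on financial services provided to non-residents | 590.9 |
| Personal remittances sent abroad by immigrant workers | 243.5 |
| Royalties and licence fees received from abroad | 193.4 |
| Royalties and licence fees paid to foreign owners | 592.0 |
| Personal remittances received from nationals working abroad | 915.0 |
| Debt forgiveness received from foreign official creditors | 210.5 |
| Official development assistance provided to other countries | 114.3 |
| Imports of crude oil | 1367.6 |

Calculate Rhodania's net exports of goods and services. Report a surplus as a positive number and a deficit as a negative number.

-826.2

Goods: -1367.6
Services: -445.7 - 592.0 + 193.4 + 794.8 + 590.9 = 541.4
Trade balance = -1367.6 + 541.4 = -826.2
(Excluded from the trade balance — primary income: dividends received from foreign subsidiaries of resident firms 720.5, profits repatriated by foreign-owned firms operating domestically 850.1; financial account: sale of domestic government bonds to non-residents 1403.5; secondary income: personal remittances sent abroad by immigrant workers 243.5, personal remittances received from nationals working abroad 915.0, official development assistance provided to other countries 114.3; capital account: debt forgiveness received from foreign official creditors 210.5.)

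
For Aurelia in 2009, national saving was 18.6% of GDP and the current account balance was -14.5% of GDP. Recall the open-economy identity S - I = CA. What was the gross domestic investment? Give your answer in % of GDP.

33.1

I = S - CA = 18.6 - (-14.5) = 33.1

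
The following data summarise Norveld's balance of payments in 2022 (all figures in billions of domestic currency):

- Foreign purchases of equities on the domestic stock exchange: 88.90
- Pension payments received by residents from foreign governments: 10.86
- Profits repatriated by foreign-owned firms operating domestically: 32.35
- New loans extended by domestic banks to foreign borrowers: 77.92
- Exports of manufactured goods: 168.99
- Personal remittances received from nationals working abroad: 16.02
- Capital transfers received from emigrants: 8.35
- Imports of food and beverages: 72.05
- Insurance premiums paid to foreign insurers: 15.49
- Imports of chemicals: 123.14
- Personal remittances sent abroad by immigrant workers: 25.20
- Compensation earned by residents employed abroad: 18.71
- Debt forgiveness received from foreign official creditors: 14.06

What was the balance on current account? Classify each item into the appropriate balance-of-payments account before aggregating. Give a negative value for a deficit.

-53.65

Goods: 168.99 - 123.14 - 72.05 = -26.20
Services: -15.49
Primary income: -32.35 + 18.71 = -13.64
Secondary income: 16.02 - 25.20 + 10.86 = 1.68
Current account = (-26.20) + (-15.49) + (-13.64) + 1.68 = -53.65
(Excluded from the current account — financial account: foreign purchases of equities on the domestic stock exchange 88.90, new loans extended by domestic banks to foreign borrowers 77.92; capital account: capital transfers received from emigrants 8.35, debt forgiveness received from foreign official creditors 14.06.)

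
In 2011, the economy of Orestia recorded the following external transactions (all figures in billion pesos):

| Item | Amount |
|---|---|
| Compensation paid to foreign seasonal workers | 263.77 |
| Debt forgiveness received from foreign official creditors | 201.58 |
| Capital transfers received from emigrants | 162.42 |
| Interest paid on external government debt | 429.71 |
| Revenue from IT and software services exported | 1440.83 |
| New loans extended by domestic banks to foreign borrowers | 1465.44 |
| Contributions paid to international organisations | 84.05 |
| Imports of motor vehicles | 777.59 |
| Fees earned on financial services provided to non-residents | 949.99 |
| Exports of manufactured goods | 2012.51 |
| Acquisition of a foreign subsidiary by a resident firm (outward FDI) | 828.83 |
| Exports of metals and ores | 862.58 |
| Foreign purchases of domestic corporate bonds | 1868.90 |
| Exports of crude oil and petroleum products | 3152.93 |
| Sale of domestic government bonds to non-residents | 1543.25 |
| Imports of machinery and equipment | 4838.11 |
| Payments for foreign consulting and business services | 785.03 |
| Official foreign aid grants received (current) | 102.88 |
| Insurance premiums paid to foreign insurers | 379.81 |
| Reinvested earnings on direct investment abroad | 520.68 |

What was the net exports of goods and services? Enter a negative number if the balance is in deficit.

Goods: -777.59 + 3152.93 - 4838.11 + 2012.51 + 862.58 = 412.32
Services: 1440.83 - 379.81 + 949.99 - 785.03 = 1225.98
Trade balance = 412.32 + 1225.98 = 1638.30
(Excluded from the trade balance — primary income: compensation paid to foreign seasonal workers 263.77, interest paid on external government debt 429.71, reinvested earnings on direct investment abroad 520.68; capital account: debt forgiveness received from foreign official creditors 201.58, capital transfers received from emigrants 162.42; financial account: new loans extended by domestic banks to foreign borrowers 1465.44, acquisition of a foreign subsidiary by a resident firm (outward FDI) 828.83, foreign purchases of domestic corporate bonds 1868.90, sale of domestic government bonds to non-residents 1543.25; secondary income: contributions paid to international organisations 84.05, official foreign aid grants received (current) 102.88.)

1638.30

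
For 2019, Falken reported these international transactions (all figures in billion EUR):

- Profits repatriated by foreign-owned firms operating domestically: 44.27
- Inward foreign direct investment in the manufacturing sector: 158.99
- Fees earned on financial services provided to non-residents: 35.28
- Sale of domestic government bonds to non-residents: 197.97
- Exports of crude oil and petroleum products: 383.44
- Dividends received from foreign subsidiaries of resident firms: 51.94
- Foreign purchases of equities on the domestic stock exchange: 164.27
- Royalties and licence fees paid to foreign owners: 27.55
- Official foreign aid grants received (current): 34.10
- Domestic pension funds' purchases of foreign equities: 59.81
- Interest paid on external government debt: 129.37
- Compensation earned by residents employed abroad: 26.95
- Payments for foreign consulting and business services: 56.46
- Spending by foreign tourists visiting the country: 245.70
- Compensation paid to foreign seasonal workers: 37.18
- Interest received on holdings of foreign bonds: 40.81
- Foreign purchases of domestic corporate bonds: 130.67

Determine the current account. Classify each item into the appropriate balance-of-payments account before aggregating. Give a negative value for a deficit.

Goods: 383.44
Services: 35.28 - 56.46 + 245.70 - 27.55 = 196.97
Primary income: 40.81 - 44.27 + 26.95 - 129.37 + 51.94 - 37.18 = -91.12
Secondary income: 34.10
Current account = 383.44 + 196.97 + (-91.12) + 34.10 = 523.39
(Excluded from the current account — financial account: inward foreign direct investment in the manufacturing sector 158.99, sale of domestic government bonds to non-residents 197.97, foreign purchases of equities on the domestic stock exchange 164.27, domestic pension funds' purchases of foreign equities 59.81, foreign purchases of domestic corporate bonds 130.67.)

523.39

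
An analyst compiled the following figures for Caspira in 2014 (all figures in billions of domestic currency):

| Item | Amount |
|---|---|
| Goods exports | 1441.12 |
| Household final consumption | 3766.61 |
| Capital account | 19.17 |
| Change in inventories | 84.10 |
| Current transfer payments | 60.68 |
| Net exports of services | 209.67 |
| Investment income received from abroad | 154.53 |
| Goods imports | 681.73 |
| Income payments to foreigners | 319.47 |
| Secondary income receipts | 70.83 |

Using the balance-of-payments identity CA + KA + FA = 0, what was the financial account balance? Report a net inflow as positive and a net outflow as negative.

-833.44

Goods balance = 1441.12 - 681.73 = 759.39
Services balance = 209.67
Trade balance (goods + services) = 759.39 + 209.67 = 969.06
Net primary income = 154.53 - 319.47 = -164.94
Net secondary income = 70.83 - 60.68 = 10.15
Current account = 969.06 + (-164.94) + 10.15 = 814.27
Financial account = -(814.27 + 19.17) = -833.44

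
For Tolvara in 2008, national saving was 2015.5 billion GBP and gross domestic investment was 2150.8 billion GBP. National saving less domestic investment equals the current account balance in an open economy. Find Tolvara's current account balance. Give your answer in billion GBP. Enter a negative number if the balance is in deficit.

CA = S - I = 2015.5 - 2150.8 = -135.3

-135.3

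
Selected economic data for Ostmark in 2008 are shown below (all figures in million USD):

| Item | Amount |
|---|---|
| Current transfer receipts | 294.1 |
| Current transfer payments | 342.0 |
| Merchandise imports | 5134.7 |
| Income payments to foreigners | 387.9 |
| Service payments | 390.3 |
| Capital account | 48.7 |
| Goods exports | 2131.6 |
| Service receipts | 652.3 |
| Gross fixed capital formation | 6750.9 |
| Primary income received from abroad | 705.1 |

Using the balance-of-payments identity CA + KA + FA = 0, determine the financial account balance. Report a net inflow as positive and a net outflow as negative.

Goods balance = 2131.6 - 5134.7 = -3003.1
Services balance = 652.3 - 390.3 = 262.0
Trade balance (goods + services) = -3003.1 + 262.0 = -2741.1
Net primary income = 705.1 - 387.9 = 317.2
Net secondary income = 294.1 - 342.0 = -47.9
Current account = -2741.1 + 317.2 + (-47.9) = -2471.8
Financial account = -(-2471.8 + 48.7) = 2423.1

2423.1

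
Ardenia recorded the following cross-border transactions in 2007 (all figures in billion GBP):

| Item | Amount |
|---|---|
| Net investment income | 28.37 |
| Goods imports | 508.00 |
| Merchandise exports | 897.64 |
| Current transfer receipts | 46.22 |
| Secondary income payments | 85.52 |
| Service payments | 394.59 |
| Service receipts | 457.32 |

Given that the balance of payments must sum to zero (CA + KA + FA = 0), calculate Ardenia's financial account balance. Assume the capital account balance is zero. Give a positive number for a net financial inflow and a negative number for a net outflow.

Goods balance = 897.64 - 508.00 = 389.64
Services balance = 457.32 - 394.59 = 62.73
Trade balance (goods + services) = 389.64 + 62.73 = 452.37
Net primary income = 28.37
Net secondary income = 46.22 - 85.52 = -39.30
Current account = 452.37 + 28.37 + (-39.30) = 441.44
Financial account = -(441.44) = -441.44

-441.44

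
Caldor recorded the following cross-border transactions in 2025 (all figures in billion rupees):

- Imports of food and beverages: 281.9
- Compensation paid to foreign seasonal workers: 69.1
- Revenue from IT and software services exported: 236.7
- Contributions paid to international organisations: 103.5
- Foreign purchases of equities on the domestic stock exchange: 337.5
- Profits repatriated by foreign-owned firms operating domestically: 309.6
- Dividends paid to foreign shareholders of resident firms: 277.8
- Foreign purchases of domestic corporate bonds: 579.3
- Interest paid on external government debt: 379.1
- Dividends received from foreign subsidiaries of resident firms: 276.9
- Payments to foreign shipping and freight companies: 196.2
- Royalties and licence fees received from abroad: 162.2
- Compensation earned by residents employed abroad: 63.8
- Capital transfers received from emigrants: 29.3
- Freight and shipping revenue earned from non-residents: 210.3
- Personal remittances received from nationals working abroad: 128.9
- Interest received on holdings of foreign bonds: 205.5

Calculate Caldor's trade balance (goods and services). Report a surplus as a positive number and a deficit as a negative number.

Goods: -281.9
Services: 236.7 + 162.2 - 196.2 + 210.3 = 413.0
Trade balance = -281.9 + 413.0 = 131.1
(Excluded from the trade balance — primary income: compensation paid to foreign seasonal workers 69.1, profits repatriated by foreign-owned firms operating domestically 309.6, dividends paid to foreign shareholders of resident firms 277.8, interest paid on external government debt 379.1, dividends received from foreign subsidiaries of resident firms 276.9, compensation earned by residents employed abroad 63.8, interest received on holdings of foreign bonds 205.5; secondary income: contributions paid to international organisations 103.5, personal remittances received from nationals working abroad 128.9; financial account: foreign purchases of equities on the domestic stock exchange 337.5, foreign purchases of domestic corporate bonds 579.3; capital account: capital transfers received from emigrants 29.3.)

131.1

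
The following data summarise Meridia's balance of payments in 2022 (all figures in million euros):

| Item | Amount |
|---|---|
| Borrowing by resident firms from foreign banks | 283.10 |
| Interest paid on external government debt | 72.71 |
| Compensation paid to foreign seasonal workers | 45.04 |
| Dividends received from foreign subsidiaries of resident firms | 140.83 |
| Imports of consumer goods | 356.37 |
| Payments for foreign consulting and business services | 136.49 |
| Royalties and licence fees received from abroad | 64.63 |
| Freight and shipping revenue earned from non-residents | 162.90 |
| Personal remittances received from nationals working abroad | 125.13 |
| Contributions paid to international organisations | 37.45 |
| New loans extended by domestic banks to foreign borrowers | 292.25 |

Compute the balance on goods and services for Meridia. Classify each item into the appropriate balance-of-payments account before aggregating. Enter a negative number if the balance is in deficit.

Goods: -356.37
Services: 162.90 - 136.49 + 64.63 = 91.04
Trade balance = -356.37 + 91.04 = -265.33
(Excluded from the trade balance — financial account: borrowing by resident firms from foreign banks 283.10, new loans extended by domestic banks to foreign borrowers 292.25; primary income: interest paid on external government debt 72.71, compensation paid to foreign seasonal workers 45.04, dividends received from foreign subsidiaries of resident firms 140.83; secondary income: personal remittances received from nationals working abroad 125.13, contributions paid to international organisations 37.45.)

-265.33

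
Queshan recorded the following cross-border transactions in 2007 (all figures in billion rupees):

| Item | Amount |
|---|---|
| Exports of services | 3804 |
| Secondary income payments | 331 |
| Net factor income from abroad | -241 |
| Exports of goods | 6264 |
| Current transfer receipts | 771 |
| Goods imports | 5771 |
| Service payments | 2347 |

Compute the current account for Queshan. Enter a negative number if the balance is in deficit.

Goods balance = 6264 - 5771 = 493
Services balance = 3804 - 2347 = 1457
Trade balance (goods + services) = 493 + 1457 = 1950
Net primary income = -241
Net secondary income = 771 - 331 = 440
Current account = 1950 + (-241) + 440 = 2149

2149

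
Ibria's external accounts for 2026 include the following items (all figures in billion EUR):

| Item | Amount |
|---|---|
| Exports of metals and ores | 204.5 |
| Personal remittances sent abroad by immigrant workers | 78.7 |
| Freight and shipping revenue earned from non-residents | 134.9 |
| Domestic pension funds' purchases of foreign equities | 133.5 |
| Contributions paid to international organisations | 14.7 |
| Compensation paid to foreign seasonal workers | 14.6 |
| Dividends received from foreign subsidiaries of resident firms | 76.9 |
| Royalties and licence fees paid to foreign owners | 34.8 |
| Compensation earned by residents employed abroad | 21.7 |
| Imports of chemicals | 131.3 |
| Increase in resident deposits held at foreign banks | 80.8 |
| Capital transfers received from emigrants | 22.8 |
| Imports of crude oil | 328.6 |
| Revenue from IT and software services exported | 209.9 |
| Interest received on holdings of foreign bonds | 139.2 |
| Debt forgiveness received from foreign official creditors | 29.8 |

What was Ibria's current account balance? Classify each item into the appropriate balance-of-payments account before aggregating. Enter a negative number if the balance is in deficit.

Goods: -131.3 + 204.5 - 328.6 = -255.4
Services: -34.8 + 209.9 + 134.9 = 310.0
Primary income: 139.2 + 76.9 - 14.6 + 21.7 = 223.2
Secondary income: -14.7 - 78.7 = -93.4
Current account = (-255.4) + 310.0 + 223.2 + (-93.4) = 184.4
(Excluded from the current account — financial account: domestic pension funds' purchases of foreign equities 133.5, increase in resident deposits held at foreign banks 80.8; capital account: capital transfers received from emigrants 22.8, debt forgiveness received from foreign official creditors 29.8.)

184.4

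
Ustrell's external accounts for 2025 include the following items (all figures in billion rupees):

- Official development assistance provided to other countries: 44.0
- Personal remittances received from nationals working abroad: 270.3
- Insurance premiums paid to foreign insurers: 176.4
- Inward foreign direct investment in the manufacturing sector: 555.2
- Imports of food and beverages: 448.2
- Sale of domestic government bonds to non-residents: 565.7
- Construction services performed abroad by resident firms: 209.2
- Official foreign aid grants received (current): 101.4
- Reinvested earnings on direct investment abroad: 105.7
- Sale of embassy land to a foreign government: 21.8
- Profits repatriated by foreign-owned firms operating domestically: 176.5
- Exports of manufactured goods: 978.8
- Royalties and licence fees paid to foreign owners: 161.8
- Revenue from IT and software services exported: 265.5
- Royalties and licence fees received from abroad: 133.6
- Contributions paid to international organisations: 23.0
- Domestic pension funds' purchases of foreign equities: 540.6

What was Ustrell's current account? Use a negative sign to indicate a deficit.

Goods: 978.8 - 448.2 = 530.6
Services: -161.8 + 265.5 - 176.4 + 209.2 + 133.6 = 270.1
Primary income: 105.7 - 176.5 = -70.8
Secondary income: 270.3 - 23.0 - 44.0 + 101.4 = 304.7
Current account = 530.6 + 270.1 + (-70.8) + 304.7 = 1034.6
(Excluded from the current account — financial account: inward foreign direct investment in the manufacturing sector 555.2, sale of domestic government bonds to non-residents 565.7, domestic pension funds' purchases of foreign equities 540.6; capital account: sale of embassy land to a foreign government 21.8.)

1034.6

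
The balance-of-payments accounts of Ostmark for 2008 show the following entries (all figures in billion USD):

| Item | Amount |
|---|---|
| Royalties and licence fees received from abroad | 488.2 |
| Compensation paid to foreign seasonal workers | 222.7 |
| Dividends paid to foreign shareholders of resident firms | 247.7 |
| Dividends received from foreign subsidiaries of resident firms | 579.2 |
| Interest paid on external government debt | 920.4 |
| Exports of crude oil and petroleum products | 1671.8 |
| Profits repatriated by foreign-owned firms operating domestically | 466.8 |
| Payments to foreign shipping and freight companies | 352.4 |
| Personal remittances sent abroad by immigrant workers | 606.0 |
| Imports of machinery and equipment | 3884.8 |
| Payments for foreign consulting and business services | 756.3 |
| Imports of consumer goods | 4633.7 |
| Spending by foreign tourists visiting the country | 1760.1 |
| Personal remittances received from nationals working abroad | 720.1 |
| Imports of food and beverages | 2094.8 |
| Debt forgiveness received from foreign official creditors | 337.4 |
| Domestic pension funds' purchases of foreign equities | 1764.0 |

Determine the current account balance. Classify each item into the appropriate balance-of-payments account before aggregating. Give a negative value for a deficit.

Goods: 1671.8 - 4633.7 - 2094.8 - 3884.8 = -8941.5
Services: -352.4 + 488.2 + 1760.1 - 756.3 = 1139.6
Primary income: -920.4 - 247.7 - 466.8 - 222.7 + 579.2 = -1278.4
Secondary income: -606.0 + 720.1 = 114.1
Current account = (-8941.5) + 1139.6 + (-1278.4) + 114.1 = -8966.2
(Excluded from the current account — capital account: debt forgiveness received from foreign official creditors 337.4; financial account: domestic pension funds' purchases of foreign equities 1764.0.)

-8966.2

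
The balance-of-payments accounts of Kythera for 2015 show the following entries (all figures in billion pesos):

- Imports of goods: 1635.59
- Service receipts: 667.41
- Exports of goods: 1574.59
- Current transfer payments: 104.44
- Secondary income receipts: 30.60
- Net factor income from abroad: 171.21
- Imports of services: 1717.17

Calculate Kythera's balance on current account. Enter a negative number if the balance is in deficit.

-1013.39

Goods balance = 1574.59 - 1635.59 = -61.00
Services balance = 667.41 - 1717.17 = -1049.76
Trade balance (goods + services) = -61.00 + (-1049.76) = -1110.76
Net primary income = 171.21
Net secondary income = 30.60 - 104.44 = -73.84
Current account = -1110.76 + 171.21 + (-73.84) = -1013.39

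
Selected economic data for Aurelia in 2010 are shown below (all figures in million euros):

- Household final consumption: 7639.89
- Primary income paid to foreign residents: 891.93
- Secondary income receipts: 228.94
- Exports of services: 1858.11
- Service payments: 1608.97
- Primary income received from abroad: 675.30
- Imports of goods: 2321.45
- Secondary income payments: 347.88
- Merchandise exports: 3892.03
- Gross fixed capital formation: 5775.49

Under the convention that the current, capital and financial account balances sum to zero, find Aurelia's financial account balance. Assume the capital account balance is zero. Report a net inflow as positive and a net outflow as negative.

Goods balance = 3892.03 - 2321.45 = 1570.58
Services balance = 1858.11 - 1608.97 = 249.14
Trade balance (goods + services) = 1570.58 + 249.14 = 1819.72
Net primary income = 675.30 - 891.93 = -216.63
Net secondary income = 228.94 - 347.88 = -118.94
Current account = 1819.72 + (-216.63) + (-118.94) = 1484.15
Financial account = -(1484.15) = -1484.15

-1484.15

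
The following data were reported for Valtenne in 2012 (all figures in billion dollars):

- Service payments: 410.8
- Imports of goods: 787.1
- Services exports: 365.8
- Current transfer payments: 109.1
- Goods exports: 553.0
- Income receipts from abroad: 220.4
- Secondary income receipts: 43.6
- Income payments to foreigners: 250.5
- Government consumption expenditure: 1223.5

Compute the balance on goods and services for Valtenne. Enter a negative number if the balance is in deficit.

-279.1

Goods balance = 553.0 - 787.1 = -234.1
Services balance = 365.8 - 410.8 = -45.0
Trade balance (goods + services) = -234.1 + (-45.0) = -279.1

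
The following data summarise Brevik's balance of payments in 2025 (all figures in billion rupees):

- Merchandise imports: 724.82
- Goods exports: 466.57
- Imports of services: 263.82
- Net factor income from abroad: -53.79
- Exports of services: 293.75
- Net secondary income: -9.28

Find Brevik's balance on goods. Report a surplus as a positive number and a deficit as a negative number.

-258.25

Goods balance = 466.57 - 724.82 = -258.25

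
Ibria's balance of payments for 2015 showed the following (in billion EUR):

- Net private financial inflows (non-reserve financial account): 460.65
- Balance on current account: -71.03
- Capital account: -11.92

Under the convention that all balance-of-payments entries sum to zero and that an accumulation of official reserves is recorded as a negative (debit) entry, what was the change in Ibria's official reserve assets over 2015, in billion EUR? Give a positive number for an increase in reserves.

Official reserve transactions balance = -((-71.03) + (-11.92) + 460.65) = -377.70
An accumulation of reserves is recorded as a debit (negative entry), so the change in the stock of reserves is the negative of that balance.
Change in official reserves = -(-377.70) = 377.70

377.70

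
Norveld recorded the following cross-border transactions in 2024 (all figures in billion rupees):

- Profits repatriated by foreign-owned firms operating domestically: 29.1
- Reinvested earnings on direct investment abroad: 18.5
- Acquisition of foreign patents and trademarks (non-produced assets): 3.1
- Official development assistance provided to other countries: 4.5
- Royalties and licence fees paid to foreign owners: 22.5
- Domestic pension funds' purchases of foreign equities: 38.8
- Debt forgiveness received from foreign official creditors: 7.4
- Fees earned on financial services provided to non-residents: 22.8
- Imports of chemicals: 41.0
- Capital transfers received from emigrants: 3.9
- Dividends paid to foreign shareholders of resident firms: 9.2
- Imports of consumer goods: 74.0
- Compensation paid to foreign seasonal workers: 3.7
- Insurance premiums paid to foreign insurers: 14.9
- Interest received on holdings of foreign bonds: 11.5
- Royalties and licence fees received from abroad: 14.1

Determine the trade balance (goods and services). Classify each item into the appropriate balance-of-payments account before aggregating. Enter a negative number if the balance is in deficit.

Goods: -74.0 - 41.0 = -115.0
Services: 22.8 + 14.1 - 14.9 - 22.5 = -0.5
Trade balance = -115.0 + (-0.5) = -115.5
(Excluded from the trade balance — primary income: profits repatriated by foreign-owned firms operating domestically 29.1, reinvested earnings on direct investment abroad 18.5, dividends paid to foreign shareholders of resident firms 9.2, compensation paid to foreign seasonal workers 3.7, interest received on holdings of foreign bonds 11.5; capital account: acquisition of foreign patents and trademarks (non-produced assets) 3.1, debt forgiveness received from foreign official creditors 7.4, capital transfers received from emigrants 3.9; secondary income: official development assistance provided to other countries 4.5; financial account: domestic pension funds' purchases of foreign equities 38.8.)

-115.5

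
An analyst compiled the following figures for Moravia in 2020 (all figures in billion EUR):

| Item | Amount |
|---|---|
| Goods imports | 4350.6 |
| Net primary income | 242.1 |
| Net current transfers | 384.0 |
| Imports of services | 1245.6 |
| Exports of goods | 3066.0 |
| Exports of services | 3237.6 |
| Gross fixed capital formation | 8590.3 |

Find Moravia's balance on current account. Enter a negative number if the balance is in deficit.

1333.5

Goods balance = 3066.0 - 4350.6 = -1284.6
Services balance = 3237.6 - 1245.6 = 1992.0
Trade balance (goods + services) = -1284.6 + 1992.0 = 707.4
Net primary income = 242.1
Net secondary income = 384.0
Current account = 707.4 + 242.1 + 384.0 = 1333.5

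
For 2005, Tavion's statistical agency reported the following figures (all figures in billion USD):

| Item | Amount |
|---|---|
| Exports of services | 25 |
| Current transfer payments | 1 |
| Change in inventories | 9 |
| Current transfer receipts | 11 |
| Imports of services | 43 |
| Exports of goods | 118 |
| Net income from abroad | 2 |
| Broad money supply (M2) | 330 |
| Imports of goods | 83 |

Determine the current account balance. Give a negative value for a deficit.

29

Goods balance = 118 - 83 = 35
Services balance = 25 - 43 = -18
Trade balance (goods + services) = 35 + (-18) = 17
Net primary income = 2
Net secondary income = 11 - 1 = 10
Current account = 17 + 2 + 10 = 29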